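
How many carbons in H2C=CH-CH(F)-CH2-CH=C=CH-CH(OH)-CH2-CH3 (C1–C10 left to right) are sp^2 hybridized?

4

C1: sp2 ✓
C2: sp2 ✓
C3: sp3
C4: sp3
C5: sp2 ✓
C6: sp
C7: sp2 ✓
C8: sp3
C9: sp3
C10: sp3
C1, C2, C5, C7 → 4 sp2 carbons.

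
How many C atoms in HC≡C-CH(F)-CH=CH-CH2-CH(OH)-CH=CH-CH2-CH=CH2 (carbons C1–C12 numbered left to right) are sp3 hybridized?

C1: sp
C2: sp
C3: sp3 ✓
C4: sp2
C5: sp2
C6: sp3 ✓
C7: sp3 ✓
C8: sp2
C9: sp2
C10: sp3 ✓
C11: sp2
C12: sp2
C3, C6, C7, C10 → 4 sp3 carbons.

4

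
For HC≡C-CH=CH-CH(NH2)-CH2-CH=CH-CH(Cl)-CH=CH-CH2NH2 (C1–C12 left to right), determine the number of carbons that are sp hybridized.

2

C1: sp ✓
C2: sp ✓
C3: sp2
C4: sp2
C5: sp3
C6: sp3
C7: sp2
C8: sp2
C9: sp3
C10: sp2
C11: sp2
C12: sp3
C1, C2 → 2 sp carbons.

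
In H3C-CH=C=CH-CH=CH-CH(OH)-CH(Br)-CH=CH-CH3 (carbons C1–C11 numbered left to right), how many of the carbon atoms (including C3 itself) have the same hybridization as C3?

C3 is sp (two π bonds).
C1: sp3
C2: sp2
C3: sp ✓
C4: sp2
C5: sp2
C6: sp2
C7: sp3
C8: sp3
C9: sp2
C10: sp2
C11: sp3
1 carbon is sp.

1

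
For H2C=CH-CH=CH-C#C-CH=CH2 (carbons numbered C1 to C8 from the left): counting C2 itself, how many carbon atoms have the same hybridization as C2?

6

C2 is sp2 (one π bond).
C1: sp2 ✓
C2: sp2 ✓
C3: sp2 ✓
C4: sp2 ✓
C5: sp
C6: sp
C7: sp2 ✓
C8: sp2 ✓
6 carbons are sp2.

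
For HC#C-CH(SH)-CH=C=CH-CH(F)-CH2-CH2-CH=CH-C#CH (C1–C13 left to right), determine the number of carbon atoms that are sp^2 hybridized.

C1: sp
C2: sp
C3: sp3
C4: sp2 ✓
C5: sp
C6: sp2 ✓
C7: sp3
C8: sp3
C9: sp3
C10: sp2 ✓
C11: sp2 ✓
C12: sp
C13: sp
C4, C6, C10, C11 → 4 sp2 carbons.

4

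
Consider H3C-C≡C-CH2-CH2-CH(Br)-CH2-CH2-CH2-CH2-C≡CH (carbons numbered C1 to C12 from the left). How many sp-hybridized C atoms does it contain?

4

C1: sp3
C2: sp ✓
C3: sp ✓
C4: sp3
C5: sp3
C6: sp3
C7: sp3
C8: sp3
C9: sp3
C10: sp3
C11: sp ✓
C12: sp ✓
C2, C3, C11, C12 → 4 sp carbons.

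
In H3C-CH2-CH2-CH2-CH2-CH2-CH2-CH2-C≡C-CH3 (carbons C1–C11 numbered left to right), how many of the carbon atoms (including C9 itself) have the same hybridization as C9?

2

C9 is sp (two π bonds).
C1: sp3
C2: sp3
C3: sp3
C4: sp3
C5: sp3
C6: sp3
C7: sp3
C8: sp3
C9: sp ✓
C10: sp ✓
C11: sp3
2 carbons are sp.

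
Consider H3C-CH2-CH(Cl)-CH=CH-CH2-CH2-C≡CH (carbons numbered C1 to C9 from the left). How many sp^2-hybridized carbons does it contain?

C1: sp3
C2: sp3
C3: sp3
C4: sp2 ✓
C5: sp2 ✓
C6: sp3
C7: sp3
C8: sp
C9: sp
C4, C5 → 2 sp2 carbons.

2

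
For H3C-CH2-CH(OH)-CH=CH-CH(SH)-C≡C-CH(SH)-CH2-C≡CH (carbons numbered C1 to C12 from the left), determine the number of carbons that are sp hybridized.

4

C1: sp3
C2: sp3
C3: sp3
C4: sp2
C5: sp2
C6: sp3
C7: sp ✓
C8: sp ✓
C9: sp3
C10: sp3
C11: sp ✓
C12: sp ✓
C7, C8, C11, C12 → 4 sp carbons.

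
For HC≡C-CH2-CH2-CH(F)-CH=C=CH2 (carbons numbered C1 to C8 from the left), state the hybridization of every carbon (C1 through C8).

C1 has 2 σ bonds, plus two π bonds: steric number 2 → sp.
C2 — 2 σ bonds, plus two π bonds. Steric number 2, so sp.
C3 carries 4 σ bonds, giving a steric number of 4, so it is sp3.
C4: 4 σ bonds; 4 regions of electron density → sp3.
C5 (4 σ bonds) has steric number 4: sp3.
C6 carries 3 σ bonds, plus one π bond, giving a steric number of 3, so it is sp2.
C7: 2 σ bonds, plus two π bonds; 2 regions of electron density → sp.
C8 is sp2: 3 σ bonds, plus one π bond, 3 electron-density regions.

C1 sp, C2 sp, C3 sp3, C4 sp3, C5 sp3, C6 sp2, C7 sp, C8 sp2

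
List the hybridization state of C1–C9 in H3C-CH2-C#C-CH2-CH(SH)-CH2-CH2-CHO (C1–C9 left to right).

C1 sp3, C2 sp3, C3 sp, C4 sp, C5 sp3, C6 sp3, C7 sp3, C8 sp3, C9 sp2

C1 — 4 σ bonds. Steric number 4, so sp3.
C2 (4 σ bonds) has steric number 4: sp3.
C3 (2 σ bonds, plus two π bonds) has steric number 2: sp.
C4 (2 σ bonds, plus two π bonds) has steric number 2: sp.
C5 has 4 σ bonds: steric number 4 → sp3.
C6: 4 σ bonds — 4 electron domains, sp3.
C7 — 4 σ bonds. Steric number 4, so sp3.
C8 — 4 σ bonds. Steric number 4, so sp3.
C9 is sp2: 3 σ bonds, plus one π bond, 3 electron-density regions.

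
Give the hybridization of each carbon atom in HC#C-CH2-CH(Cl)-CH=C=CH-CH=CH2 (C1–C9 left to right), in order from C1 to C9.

C1 sp, C2 sp, C3 sp3, C4 sp3, C5 sp2, C6 sp, C7 sp2, C8 sp2, C9 sp2

C1 (2 σ bonds, plus two π bonds) has steric number 2: sp.
C2 (2 σ bonds, plus two π bonds) has steric number 2: sp.
C3 (4 σ bonds) has steric number 4: sp3.
C4 has 4 σ bonds: steric number 4 → sp3.
C5 is sp2: 3 σ bonds, plus one π bond, 3 electron-density regions.
C6 is sp: 2 σ bonds, plus two π bonds, 2 electron-density regions.
C7 has 3 σ bonds, plus one π bond: steric number 3 → sp2.
C8 has 3 σ bonds, plus one π bond: steric number 3 → sp2.
C9 (3 σ bonds, plus one π bond) has steric number 3: sp2.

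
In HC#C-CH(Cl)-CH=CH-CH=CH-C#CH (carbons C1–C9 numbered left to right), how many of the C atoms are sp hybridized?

C1: sp ✓
C2: sp ✓
C3: sp3
C4: sp2
C5: sp2
C6: sp2
C7: sp2
C8: sp ✓
C9: sp ✓
C1, C2, C8, C9 → 4 sp carbons.

4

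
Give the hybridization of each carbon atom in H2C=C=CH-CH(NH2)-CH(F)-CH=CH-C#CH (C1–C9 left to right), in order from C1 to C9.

C1 carries 3 σ bonds, plus one π bond, giving a steric number of 3, so it is sp2.
C2 is sp: 2 σ bonds, plus two π bonds, 2 electron-density regions.
C3 carries 3 σ bonds, plus one π bond, giving a steric number of 3, so it is sp2.
C4: 4 σ bonds — 4 electron domains, sp3.
C5: 4 σ bonds — 4 electron domains, sp3.
C6 is sp2: 3 σ bonds, plus one π bond, 3 electron-density regions.
C7 — 3 σ bonds, plus one π bond. Steric number 3, so sp2.
C8 has 2 σ bonds, plus two π bonds: steric number 2 → sp.
C9 is sp: 2 σ bonds, plus two π bonds, 2 electron-density regions.

C1 sp2, C2 sp, C3 sp2, C4 sp3, C5 sp3, C6 sp2, C7 sp2, C8 sp, C9 sp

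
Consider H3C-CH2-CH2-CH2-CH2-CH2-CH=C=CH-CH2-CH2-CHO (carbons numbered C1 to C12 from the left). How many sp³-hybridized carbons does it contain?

8

C1: sp3 ✓
C2: sp3 ✓
C3: sp3 ✓
C4: sp3 ✓
C5: sp3 ✓
C6: sp3 ✓
C7: sp2
C8: sp
C9: sp2
C10: sp3 ✓
C11: sp3 ✓
C12: sp2
C1, C2, C3, C4, C5, C6, C10, C11 → 8 sp3 carbons.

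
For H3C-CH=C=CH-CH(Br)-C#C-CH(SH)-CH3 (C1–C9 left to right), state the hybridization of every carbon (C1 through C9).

C1 is sp3: 4 σ bonds, 4 electron-density regions.
C2: 3 σ bonds, plus one π bond — 3 electron domains, sp2.
C3 (2 σ bonds, plus two π bonds) has steric number 2: sp.
C4: 3 σ bonds, plus one π bond — 3 electron domains, sp2.
C5: 4 σ bonds; 4 regions of electron density → sp3.
C6 has 2 σ bonds, plus two π bonds: steric number 2 → sp.
C7 — 2 σ bonds, plus two π bonds. Steric number 2, so sp.
C8 is sp3: 4 σ bonds, 4 electron-density regions.
C9: 4 σ bonds; 4 regions of electron density → sp3.

C1 sp3, C2 sp2, C3 sp, C4 sp2, C5 sp3, C6 sp, C7 sp, C8 sp3, C9 sp3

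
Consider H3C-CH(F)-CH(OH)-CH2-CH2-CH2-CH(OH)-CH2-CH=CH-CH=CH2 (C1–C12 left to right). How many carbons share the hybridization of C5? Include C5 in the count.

8

C5 is sp3 (only σ bonds).
C1: sp3 ✓
C2: sp3 ✓
C3: sp3 ✓
C4: sp3 ✓
C5: sp3 ✓
C6: sp3 ✓
C7: sp3 ✓
C8: sp3 ✓
C9: sp2
C10: sp2
C11: sp2
C12: sp2
8 carbons are sp3.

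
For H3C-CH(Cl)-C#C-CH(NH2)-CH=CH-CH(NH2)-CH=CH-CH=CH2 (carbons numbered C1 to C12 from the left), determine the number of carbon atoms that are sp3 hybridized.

4

C1: sp3 ✓
C2: sp3 ✓
C3: sp
C4: sp
C5: sp3 ✓
C6: sp2
C7: sp2
C8: sp3 ✓
C9: sp2
C10: sp2
C11: sp2
C12: sp2
C1, C2, C5, C8 → 4 sp3 carbons.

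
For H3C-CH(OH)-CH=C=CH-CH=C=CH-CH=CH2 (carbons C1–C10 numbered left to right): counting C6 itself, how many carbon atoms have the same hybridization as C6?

6

C6 is sp2 (one π bond).
C1: sp3
C2: sp3
C3: sp2 ✓
C4: sp
C5: sp2 ✓
C6: sp2 ✓
C7: sp
C8: sp2 ✓
C9: sp2 ✓
C10: sp2 ✓
6 carbons are sp2.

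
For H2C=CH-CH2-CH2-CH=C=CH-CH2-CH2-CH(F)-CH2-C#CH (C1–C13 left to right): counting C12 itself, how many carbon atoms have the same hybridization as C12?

C12 is sp (two π bonds).
C1: sp2
C2: sp2
C3: sp3
C4: sp3
C5: sp2
C6: sp ✓
C7: sp2
C8: sp3
C9: sp3
C10: sp3
C11: sp3
C12: sp ✓
C13: sp ✓
3 carbons are sp.

3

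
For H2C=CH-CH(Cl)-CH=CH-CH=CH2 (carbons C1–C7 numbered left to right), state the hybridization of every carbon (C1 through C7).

C1 has 3 σ bonds, plus one π bond: steric number 3 → sp2.
C2: 3 σ bonds, plus one π bond; 3 regions of electron density → sp2.
C3 (4 σ bonds) has steric number 4: sp3.
C4 (3 σ bonds, plus one π bond) has steric number 3: sp2.
C5 carries 3 σ bonds, plus one π bond, giving a steric number of 3, so it is sp2.
C6 is sp2: 3 σ bonds, plus one π bond, 3 electron-density regions.
C7 — 3 σ bonds, plus one π bond. Steric number 3, so sp2.

C1 sp2, C2 sp2, C3 sp3, C4 sp2, C5 sp2, C6 sp2, C7 sp2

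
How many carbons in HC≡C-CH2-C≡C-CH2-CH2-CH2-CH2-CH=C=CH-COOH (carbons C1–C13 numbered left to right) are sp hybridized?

5

C1: sp ✓
C2: sp ✓
C3: sp3
C4: sp ✓
C5: sp ✓
C6: sp3
C7: sp3
C8: sp3
C9: sp3
C10: sp2
C11: sp ✓
C12: sp2
C13: sp2
C1, C2, C4, C5, C11 → 5 sp carbons.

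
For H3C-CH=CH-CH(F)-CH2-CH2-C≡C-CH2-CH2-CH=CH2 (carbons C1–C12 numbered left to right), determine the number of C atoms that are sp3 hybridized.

6

C1: sp3 ✓
C2: sp2
C3: sp2
C4: sp3 ✓
C5: sp3 ✓
C6: sp3 ✓
C7: sp
C8: sp
C9: sp3 ✓
C10: sp3 ✓
C11: sp2
C12: sp2
C1, C4, C5, C6, C9, C10 → 6 sp3 carbons.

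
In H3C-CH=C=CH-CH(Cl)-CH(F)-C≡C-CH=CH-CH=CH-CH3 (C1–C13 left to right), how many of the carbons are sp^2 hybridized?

C1: sp3
C2: sp2 ✓
C3: sp
C4: sp2 ✓
C5: sp3
C6: sp3
C7: sp
C8: sp
C9: sp2 ✓
C10: sp2 ✓
C11: sp2 ✓
C12: sp2 ✓
C13: sp3
C2, C4, C9, C10, C11, C12 → 6 sp2 carbons.

6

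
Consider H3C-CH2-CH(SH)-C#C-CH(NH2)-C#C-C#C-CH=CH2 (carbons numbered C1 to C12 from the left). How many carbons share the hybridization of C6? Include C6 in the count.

4

C6 is sp3 (only σ bonds).
C1: sp3 ✓
C2: sp3 ✓
C3: sp3 ✓
C4: sp
C5: sp
C6: sp3 ✓
C7: sp
C8: sp
C9: sp
C10: sp
C11: sp2
C12: sp2
4 carbons are sp3.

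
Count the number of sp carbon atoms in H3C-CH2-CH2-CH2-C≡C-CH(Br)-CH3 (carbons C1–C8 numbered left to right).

2

C1: sp3
C2: sp3
C3: sp3
C4: sp3
C5: sp ✓
C6: sp ✓
C7: sp3
C8: sp3
C5, C6 → 2 sp carbons.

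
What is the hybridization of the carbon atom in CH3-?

sp^3

Three σ bonds + one lone pair = steric number 4 → sp3, pyramidal.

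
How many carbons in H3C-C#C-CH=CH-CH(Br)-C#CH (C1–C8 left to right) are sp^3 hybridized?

2

C1: sp3 ✓
C2: sp
C3: sp
C4: sp2
C5: sp2
C6: sp3 ✓
C7: sp
C8: sp
C1, C6 → 2 sp3 carbons.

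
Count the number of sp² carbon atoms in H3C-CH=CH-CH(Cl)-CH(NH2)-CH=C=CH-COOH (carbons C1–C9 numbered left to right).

C1: sp3
C2: sp2 ✓
C3: sp2 ✓
C4: sp3
C5: sp3
C6: sp2 ✓
C7: sp
C8: sp2 ✓
C9: sp2 ✓
C2, C3, C6, C8, C9 → 5 sp2 carbons.

5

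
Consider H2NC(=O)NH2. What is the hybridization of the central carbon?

The central carbon: 3 σ bonds, plus one π bond; 3 regions of electron density → sp2.

sp2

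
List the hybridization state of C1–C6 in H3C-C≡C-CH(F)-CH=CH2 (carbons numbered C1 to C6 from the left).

C1 sp3, C2 sp, C3 sp, C4 sp3, C5 sp2, C6 sp2

C1 is sp3: 4 σ bonds, 4 electron-density regions.
C2 has 2 σ bonds, plus two π bonds: steric number 2 → sp.
C3 is sp: 2 σ bonds, plus two π bonds, 2 electron-density regions.
C4 — 4 σ bonds. Steric number 4, so sp3.
C5 — 3 σ bonds, plus one π bond. Steric number 3, so sp2.
C6 (3 σ bonds, plus one π bond) has steric number 3: sp2.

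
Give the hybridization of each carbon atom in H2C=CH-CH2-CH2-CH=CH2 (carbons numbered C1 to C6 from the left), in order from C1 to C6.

C1 sp2, C2 sp2, C3 sp3, C4 sp3, C5 sp2, C6 sp2

C1 (3 σ bonds, plus one π bond) has steric number 3: sp2.
C2 — 3 σ bonds, plus one π bond. Steric number 3, so sp2.
C3 — 4 σ bonds. Steric number 4, so sp3.
C4: 4 σ bonds — 4 electron domains, sp3.
C5 — 3 σ bonds, plus one π bond. Steric number 3, so sp2.
C6 — 3 σ bonds, plus one π bond. Steric number 3, so sp2.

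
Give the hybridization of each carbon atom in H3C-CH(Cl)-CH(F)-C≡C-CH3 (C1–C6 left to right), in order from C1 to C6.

C1 sp3, C2 sp3, C3 sp3, C4 sp, C5 sp, C6 sp3

C1 carries 4 σ bonds, giving a steric number of 4, so it is sp3.
C2: 4 σ bonds — 4 electron domains, sp3.
C3 (4 σ bonds) has steric number 4: sp3.
C4 — 2 σ bonds, plus two π bonds. Steric number 2, so sp.
C5: 2 σ bonds, plus two π bonds — 2 electron domains, sp.
C6: 4 σ bonds; 4 regions of electron density → sp3.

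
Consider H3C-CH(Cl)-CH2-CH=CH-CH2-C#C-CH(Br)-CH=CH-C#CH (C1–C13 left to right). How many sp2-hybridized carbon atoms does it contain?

C1: sp3
C2: sp3
C3: sp3
C4: sp2 ✓
C5: sp2 ✓
C6: sp3
C7: sp
C8: sp
C9: sp3
C10: sp2 ✓
C11: sp2 ✓
C12: sp
C13: sp
C4, C5, C10, C11 → 4 sp2 carbons.

4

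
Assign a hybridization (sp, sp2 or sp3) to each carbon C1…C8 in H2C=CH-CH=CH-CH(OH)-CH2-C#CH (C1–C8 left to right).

C1 is sp2: 3 σ bonds, plus one π bond, 3 electron-density regions.
C2 — 3 σ bonds, plus one π bond. Steric number 3, so sp2.
C3 carries 3 σ bonds, plus one π bond, giving a steric number of 3, so it is sp2.
C4: 3 σ bonds, plus one π bond — 3 electron domains, sp2.
C5 — 4 σ bonds. Steric number 4, so sp3.
C6: 4 σ bonds; 4 regions of electron density → sp3.
C7: 2 σ bonds, plus two π bonds; 2 regions of electron density → sp.
C8 carries 2 σ bonds, plus two π bonds, giving a steric number of 2, so it is sp.

C1 sp2, C2 sp2, C3 sp2, C4 sp2, C5 sp3, C6 sp3, C7 sp, C8 sp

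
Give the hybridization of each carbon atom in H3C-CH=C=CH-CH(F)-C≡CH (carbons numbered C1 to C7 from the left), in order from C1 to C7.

C1 is sp3: 4 σ bonds, 4 electron-density regions.
C2: 3 σ bonds, plus one π bond; 3 regions of electron density → sp2.
C3 is sp: 2 σ bonds, plus two π bonds, 2 electron-density regions.
C4: 3 σ bonds, plus one π bond; 3 regions of electron density → sp2.
C5: 4 σ bonds; 4 regions of electron density → sp3.
C6 — 2 σ bonds, plus two π bonds. Steric number 2, so sp.
C7: 2 σ bonds, plus two π bonds — 2 electron domains, sp.

C1 sp3, C2 sp2, C3 sp, C4 sp2, C5 sp3, C6 sp, C7 sp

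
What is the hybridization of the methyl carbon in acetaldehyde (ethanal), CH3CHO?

sp³

The methyl carbon has 4 σ bonds: steric number 4 → sp3.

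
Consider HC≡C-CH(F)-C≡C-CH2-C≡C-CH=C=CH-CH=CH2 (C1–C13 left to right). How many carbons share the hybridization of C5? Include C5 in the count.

C5 is sp (two π bonds).
C1: sp ✓
C2: sp ✓
C3: sp3
C4: sp ✓
C5: sp ✓
C6: sp3
C7: sp ✓
C8: sp ✓
C9: sp2
C10: sp ✓
C11: sp2
C12: sp2
C13: sp2
7 carbons are sp.

7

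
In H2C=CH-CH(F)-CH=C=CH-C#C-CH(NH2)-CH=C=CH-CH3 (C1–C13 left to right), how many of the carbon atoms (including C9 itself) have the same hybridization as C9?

C9 is sp3 (only σ bonds).
C1: sp2
C2: sp2
C3: sp3 ✓
C4: sp2
C5: sp
C6: sp2
C7: sp
C8: sp
C9: sp3 ✓
C10: sp2
C11: sp
C12: sp2
C13: sp3 ✓
3 carbons are sp3.

3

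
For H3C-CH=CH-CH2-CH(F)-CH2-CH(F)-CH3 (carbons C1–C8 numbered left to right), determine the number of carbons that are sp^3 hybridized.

6

C1: sp3 ✓
C2: sp2
C3: sp2
C4: sp3 ✓
C5: sp3 ✓
C6: sp3 ✓
C7: sp3 ✓
C8: sp3 ✓
C1, C4, C5, C6, C7, C8 → 6 sp3 carbons.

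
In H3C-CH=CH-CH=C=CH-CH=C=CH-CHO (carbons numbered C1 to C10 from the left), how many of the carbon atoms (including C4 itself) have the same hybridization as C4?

C4 is sp2 (one π bond).
C1: sp3
C2: sp2 ✓
C3: sp2 ✓
C4: sp2 ✓
C5: sp
C6: sp2 ✓
C7: sp2 ✓
C8: sp
C9: sp2 ✓
C10: sp2 ✓
7 carbons are sp2.

7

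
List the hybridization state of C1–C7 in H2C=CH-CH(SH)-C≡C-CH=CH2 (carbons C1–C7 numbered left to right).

C1 is sp2: 3 σ bonds, plus one π bond, 3 electron-density regions.
C2 (3 σ bonds, plus one π bond) has steric number 3: sp2.
C3 is sp3: 4 σ bonds, 4 electron-density regions.
C4: 2 σ bonds, plus two π bonds — 2 electron domains, sp.
C5 carries 2 σ bonds, plus two π bonds, giving a steric number of 2, so it is sp.
C6 carries 3 σ bonds, plus one π bond, giving a steric number of 3, so it is sp2.
C7: 3 σ bonds, plus one π bond; 3 regions of electron density → sp2.

C1 sp2, C2 sp2, C3 sp3, C4 sp, C5 sp, C6 sp2, C7 sp2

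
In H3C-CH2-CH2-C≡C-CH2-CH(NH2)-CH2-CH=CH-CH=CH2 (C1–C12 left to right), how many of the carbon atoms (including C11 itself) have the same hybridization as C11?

4

C11 is sp2 (one π bond).
C1: sp3
C2: sp3
C3: sp3
C4: sp
C5: sp
C6: sp3
C7: sp3
C8: sp3
C9: sp2 ✓
C10: sp2 ✓
C11: sp2 ✓
C12: sp2 ✓
4 carbons are sp2.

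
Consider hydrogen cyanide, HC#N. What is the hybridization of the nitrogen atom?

sp

The nitrogen atom has 1 σ bond and 1 lone pair, plus two π bonds: steric number 2 → sp.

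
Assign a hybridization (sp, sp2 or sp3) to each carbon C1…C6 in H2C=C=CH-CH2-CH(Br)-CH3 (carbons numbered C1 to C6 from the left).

C1 sp2, C2 sp, C3 sp2, C4 sp3, C5 sp3, C6 sp3

C1 (3 σ bonds, plus one π bond) has steric number 3: sp2.
C2 is sp: 2 σ bonds, plus two π bonds, 2 electron-density regions.
C3: 3 σ bonds, plus one π bond — 3 electron domains, sp2.
C4 is sp3: 4 σ bonds, 4 electron-density regions.
C5 — 4 σ bonds. Steric number 4, so sp3.
C6 has 4 σ bonds: steric number 4 → sp3.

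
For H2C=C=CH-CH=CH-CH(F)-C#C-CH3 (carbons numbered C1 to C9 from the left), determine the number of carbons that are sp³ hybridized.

C1: sp2
C2: sp
C3: sp2
C4: sp2
C5: sp2
C6: sp3 ✓
C7: sp
C8: sp
C9: sp3 ✓
C6, C9 → 2 sp3 carbons.

2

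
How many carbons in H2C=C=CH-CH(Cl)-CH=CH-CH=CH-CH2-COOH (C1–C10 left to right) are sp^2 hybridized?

7

C1: sp2 ✓
C2: sp
C3: sp2 ✓
C4: sp3
C5: sp2 ✓
C6: sp2 ✓
C7: sp2 ✓
C8: sp2 ✓
C9: sp3
C10: sp2 ✓
C1, C3, C5, C6, C7, C8, C10 → 7 sp2 carbons.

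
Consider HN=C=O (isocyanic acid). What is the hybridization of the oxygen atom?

sp²

The oxygen atom (1 σ bond and 2 lone pairs, plus one π bond) has steric number 3: sp2.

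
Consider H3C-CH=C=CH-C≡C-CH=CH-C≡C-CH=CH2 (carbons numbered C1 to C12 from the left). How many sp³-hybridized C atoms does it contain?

C1: sp3 ✓
C2: sp2
C3: sp
C4: sp2
C5: sp
C6: sp
C7: sp2
C8: sp2
C9: sp
C10: sp
C11: sp2
C12: sp2
C1 → 1 sp3 carbon.

1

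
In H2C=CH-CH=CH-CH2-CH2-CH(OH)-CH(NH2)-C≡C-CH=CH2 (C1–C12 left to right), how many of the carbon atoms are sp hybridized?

2

C1: sp2
C2: sp2
C3: sp2
C4: sp2
C5: sp3
C6: sp3
C7: sp3
C8: sp3
C9: sp ✓
C10: sp ✓
C11: sp2
C12: sp2
C9, C10 → 2 sp carbons.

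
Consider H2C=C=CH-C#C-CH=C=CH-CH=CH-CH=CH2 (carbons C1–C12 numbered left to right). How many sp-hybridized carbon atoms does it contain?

C1: sp2
C2: sp ✓
C3: sp2
C4: sp ✓
C5: sp ✓
C6: sp2
C7: sp ✓
C8: sp2
C9: sp2
C10: sp2
C11: sp2
C12: sp2
C2, C4, C5, C7 → 4 sp carbons.

4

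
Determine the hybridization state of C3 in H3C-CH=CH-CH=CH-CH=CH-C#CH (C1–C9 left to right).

sp²

C3 carries 3 σ bonds, plus one π bond, giving a steric number of 3, so it is sp2.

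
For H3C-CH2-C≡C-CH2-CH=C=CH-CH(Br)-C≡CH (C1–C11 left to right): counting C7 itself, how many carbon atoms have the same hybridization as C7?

C7 is sp (two π bonds).
C1: sp3
C2: sp3
C3: sp ✓
C4: sp ✓
C5: sp3
C6: sp2
C7: sp ✓
C8: sp2
C9: sp3
C10: sp ✓
C11: sp ✓
5 carbons are sp.

5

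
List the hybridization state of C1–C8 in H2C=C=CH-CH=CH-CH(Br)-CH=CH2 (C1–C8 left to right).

C1 (3 σ bonds, plus one π bond) has steric number 3: sp2.
C2 (2 σ bonds, plus two π bonds) has steric number 2: sp.
C3 carries 3 σ bonds, plus one π bond, giving a steric number of 3, so it is sp2.
C4 has 3 σ bonds, plus one π bond: steric number 3 → sp2.
C5 has 3 σ bonds, plus one π bond: steric number 3 → sp2.
C6 — 4 σ bonds. Steric number 4, so sp3.
C7 (3 σ bonds, plus one π bond) has steric number 3: sp2.
C8: 3 σ bonds, plus one π bond — 3 electron domains, sp2.

C1 sp2, C2 sp, C3 sp2, C4 sp2, C5 sp2, C6 sp3, C7 sp2, C8 sp2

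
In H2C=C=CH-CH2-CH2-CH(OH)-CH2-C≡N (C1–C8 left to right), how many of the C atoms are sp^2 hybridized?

C1: sp2 ✓
C2: sp
C3: sp2 ✓
C4: sp3
C5: sp3
C6: sp3
C7: sp3
C8: sp
C1, C3 → 2 sp2 carbons.

2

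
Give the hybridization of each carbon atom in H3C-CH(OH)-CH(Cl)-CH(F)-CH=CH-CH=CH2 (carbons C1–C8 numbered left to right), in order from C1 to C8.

C1 sp3, C2 sp3, C3 sp3, C4 sp3, C5 sp2, C6 sp2, C7 sp2, C8 sp2

C1: 4 σ bonds; 4 regions of electron density → sp3.
C2: 4 σ bonds; 4 regions of electron density → sp3.
C3 has 4 σ bonds: steric number 4 → sp3.
C4: 4 σ bonds; 4 regions of electron density → sp3.
C5: 3 σ bonds, plus one π bond; 3 regions of electron density → sp2.
C6 carries 3 σ bonds, plus one π bond, giving a steric number of 3, so it is sp2.
C7 carries 3 σ bonds, plus one π bond, giving a steric number of 3, so it is sp2.
C8 is sp2: 3 σ bonds, plus one π bond, 3 electron-density regions.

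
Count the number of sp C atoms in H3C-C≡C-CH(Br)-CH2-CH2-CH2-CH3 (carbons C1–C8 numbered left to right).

C1: sp3
C2: sp ✓
C3: sp ✓
C4: sp3
C5: sp3
C6: sp3
C7: sp3
C8: sp3
C2, C3 → 2 sp carbons.

2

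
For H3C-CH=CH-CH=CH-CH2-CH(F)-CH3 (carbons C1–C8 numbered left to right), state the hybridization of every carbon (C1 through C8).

C1 sp3, C2 sp2, C3 sp2, C4 sp2, C5 sp2, C6 sp3, C7 sp3, C8 sp3

C1 is sp3: 4 σ bonds, 4 electron-density regions.
C2 is sp2: 3 σ bonds, plus one π bond, 3 electron-density regions.
C3: 3 σ bonds, plus one π bond; 3 regions of electron density → sp2.
C4: 3 σ bonds, plus one π bond; 3 regions of electron density → sp2.
C5: 3 σ bonds, plus one π bond — 3 electron domains, sp2.
C6 carries 4 σ bonds, giving a steric number of 4, so it is sp3.
C7: 4 σ bonds; 4 regions of electron density → sp3.
C8 — 4 σ bonds. Steric number 4, so sp3.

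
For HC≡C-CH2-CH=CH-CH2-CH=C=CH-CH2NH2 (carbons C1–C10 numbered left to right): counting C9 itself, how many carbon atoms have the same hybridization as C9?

C9 is sp2 (one π bond).
C1: sp
C2: sp
C3: sp3
C4: sp2 ✓
C5: sp2 ✓
C6: sp3
C7: sp2 ✓
C8: sp
C9: sp2 ✓
C10: sp3
4 carbons are sp2.

4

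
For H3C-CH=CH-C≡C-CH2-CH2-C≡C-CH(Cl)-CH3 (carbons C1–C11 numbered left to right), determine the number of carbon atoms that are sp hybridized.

4

C1: sp3
C2: sp2
C3: sp2
C4: sp ✓
C5: sp ✓
C6: sp3
C7: sp3
C8: sp ✓
C9: sp ✓
C10: sp3
C11: sp3
C4, C5, C8, C9 → 4 sp carbons.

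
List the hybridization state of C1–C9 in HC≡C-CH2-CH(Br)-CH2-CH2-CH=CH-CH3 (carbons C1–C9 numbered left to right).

C1 sp, C2 sp, C3 sp3, C4 sp3, C5 sp3, C6 sp3, C7 sp2, C8 sp2, C9 sp3

C1 is sp: 2 σ bonds, plus two π bonds, 2 electron-density regions.
C2 — 2 σ bonds, plus two π bonds. Steric number 2, so sp.
C3 is sp3: 4 σ bonds, 4 electron-density regions.
C4 — 4 σ bonds. Steric number 4, so sp3.
C5 is sp3: 4 σ bonds, 4 electron-density regions.
C6 is sp3: 4 σ bonds, 4 electron-density regions.
C7: 3 σ bonds, plus one π bond — 3 electron domains, sp2.
C8: 3 σ bonds, plus one π bond; 3 regions of electron density → sp2.
C9 carries 4 σ bonds, giving a steric number of 4, so it is sp3.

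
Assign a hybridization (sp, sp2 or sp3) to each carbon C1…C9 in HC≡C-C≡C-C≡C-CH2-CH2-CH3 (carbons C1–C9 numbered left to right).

C1 sp, C2 sp, C3 sp, C4 sp, C5 sp, C6 sp, C7 sp3, C8 sp3, C9 sp3

C1 — 2 σ bonds, plus two π bonds. Steric number 2, so sp.
C2 (2 σ bonds, plus two π bonds) has steric number 2: sp.
C3 carries 2 σ bonds, plus two π bonds, giving a steric number of 2, so it is sp.
C4 carries 2 σ bonds, plus two π bonds, giving a steric number of 2, so it is sp.
C5 carries 2 σ bonds, plus two π bonds, giving a steric number of 2, so it is sp.
C6 (2 σ bonds, plus two π bonds) has steric number 2: sp.
C7 (4 σ bonds) has steric number 4: sp3.
C8 carries 4 σ bonds, giving a steric number of 4, so it is sp3.
C9: 4 σ bonds — 4 electron domains, sp3.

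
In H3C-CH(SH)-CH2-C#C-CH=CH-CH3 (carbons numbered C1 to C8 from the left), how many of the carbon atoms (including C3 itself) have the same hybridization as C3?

4

C3 is sp3 (only σ bonds).
C1: sp3 ✓
C2: sp3 ✓
C3: sp3 ✓
C4: sp
C5: sp
C6: sp2
C7: sp2
C8: sp3 ✓
4 carbons are sp3.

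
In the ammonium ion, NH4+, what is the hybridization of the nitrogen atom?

sp^3

Four σ bonds, no lone pair → sp3, tetrahedral.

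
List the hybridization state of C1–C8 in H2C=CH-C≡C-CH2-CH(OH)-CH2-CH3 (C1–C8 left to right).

C1 sp2, C2 sp2, C3 sp, C4 sp, C5 sp3, C6 sp3, C7 sp3, C8 sp3

C1: 3 σ bonds, plus one π bond; 3 regions of electron density → sp2.
C2: 3 σ bonds, plus one π bond; 3 regions of electron density → sp2.
C3 (2 σ bonds, plus two π bonds) has steric number 2: sp.
C4 — 2 σ bonds, plus two π bonds. Steric number 2, so sp.
C5: 4 σ bonds; 4 regions of electron density → sp3.
C6 (4 σ bonds) has steric number 4: sp3.
C7 — 4 σ bonds. Steric number 4, so sp3.
C8 carries 4 σ bonds, giving a steric number of 4, so it is sp3.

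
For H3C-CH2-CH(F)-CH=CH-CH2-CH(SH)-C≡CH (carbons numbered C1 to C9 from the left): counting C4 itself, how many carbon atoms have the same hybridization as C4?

C4 is sp2 (one π bond).
C1: sp3
C2: sp3
C3: sp3
C4: sp2 ✓
C5: sp2 ✓
C6: sp3
C7: sp3
C8: sp
C9: sp
2 carbons are sp2.

2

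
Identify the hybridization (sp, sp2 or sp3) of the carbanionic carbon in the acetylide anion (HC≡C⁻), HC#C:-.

sp

One σ bond + one lone pair = steric number 2 → sp.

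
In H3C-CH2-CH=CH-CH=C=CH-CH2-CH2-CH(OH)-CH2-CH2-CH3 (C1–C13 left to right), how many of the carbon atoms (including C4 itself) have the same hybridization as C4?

C4 is sp2 (one π bond).
C1: sp3
C2: sp3
C3: sp2 ✓
C4: sp2 ✓
C5: sp2 ✓
C6: sp
C7: sp2 ✓
C8: sp3
C9: sp3
C10: sp3
C11: sp3
C12: sp3
C13: sp3
4 carbons are sp2.

4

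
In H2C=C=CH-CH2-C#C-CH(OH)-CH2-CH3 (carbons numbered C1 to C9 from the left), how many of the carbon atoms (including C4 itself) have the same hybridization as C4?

C4 is sp3 (only σ bonds).
C1: sp2
C2: sp
C3: sp2
C4: sp3 ✓
C5: sp
C6: sp
C7: sp3 ✓
C8: sp3 ✓
C9: sp3 ✓
4 carbons are sp3.

4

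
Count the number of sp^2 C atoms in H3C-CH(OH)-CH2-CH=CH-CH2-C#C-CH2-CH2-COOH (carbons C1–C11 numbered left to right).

3

C1: sp3
C2: sp3
C3: sp3
C4: sp2 ✓
C5: sp2 ✓
C6: sp3
C7: sp
C8: sp
C9: sp3
C10: sp3
C11: sp2 ✓
C4, C5, C11 → 3 sp2 carbons.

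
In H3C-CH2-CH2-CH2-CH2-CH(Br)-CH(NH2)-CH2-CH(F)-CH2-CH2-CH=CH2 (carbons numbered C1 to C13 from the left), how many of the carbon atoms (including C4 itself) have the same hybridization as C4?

C4 is sp3 (only σ bonds).
C1: sp3 ✓
C2: sp3 ✓
C3: sp3 ✓
C4: sp3 ✓
C5: sp3 ✓
C6: sp3 ✓
C7: sp3 ✓
C8: sp3 ✓
C9: sp3 ✓
C10: sp3 ✓
C11: sp3 ✓
C12: sp2
C13: sp2
11 carbons are sp3.

11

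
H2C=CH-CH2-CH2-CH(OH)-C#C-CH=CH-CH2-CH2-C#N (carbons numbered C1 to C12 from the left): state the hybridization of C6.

sp

C6 has 2 σ bonds, plus two π bonds: steric number 2 → sp.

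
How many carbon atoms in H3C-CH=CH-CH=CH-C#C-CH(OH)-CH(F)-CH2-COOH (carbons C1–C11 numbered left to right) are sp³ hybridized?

C1: sp3 ✓
C2: sp2
C3: sp2
C4: sp2
C5: sp2
C6: sp
C7: sp
C8: sp3 ✓
C9: sp3 ✓
C10: sp3 ✓
C11: sp2
C1, C8, C9, C10 → 4 sp3 carbons.

4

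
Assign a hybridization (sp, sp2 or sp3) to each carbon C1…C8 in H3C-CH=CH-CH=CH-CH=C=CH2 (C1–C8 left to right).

C1 — 4 σ bonds. Steric number 4, so sp3.
C2: 3 σ bonds, plus one π bond; 3 regions of electron density → sp2.
C3: 3 σ bonds, plus one π bond — 3 electron domains, sp2.
C4 has 3 σ bonds, plus one π bond: steric number 3 → sp2.
C5 has 3 σ bonds, plus one π bond: steric number 3 → sp2.
C6 (3 σ bonds, plus one π bond) has steric number 3: sp2.
C7: 2 σ bonds, plus two π bonds — 2 electron domains, sp.
C8 carries 3 σ bonds, plus one π bond, giving a steric number of 3, so it is sp2.

C1 sp3, C2 sp2, C3 sp2, C4 sp2, C5 sp2, C6 sp2, C7 sp, C8 sp2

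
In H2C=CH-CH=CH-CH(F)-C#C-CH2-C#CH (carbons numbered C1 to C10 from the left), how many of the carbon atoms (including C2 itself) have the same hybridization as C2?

4

C2 is sp2 (one π bond).
C1: sp2 ✓
C2: sp2 ✓
C3: sp2 ✓
C4: sp2 ✓
C5: sp3
C6: sp
C7: sp
C8: sp3
C9: sp
C10: sp
4 carbons are sp2.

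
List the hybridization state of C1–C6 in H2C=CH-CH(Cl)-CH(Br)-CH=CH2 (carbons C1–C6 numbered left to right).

C1 sp2, C2 sp2, C3 sp3, C4 sp3, C5 sp2, C6 sp2

C1 is sp2: 3 σ bonds, plus one π bond, 3 electron-density regions.
C2 has 3 σ bonds, plus one π bond: steric number 3 → sp2.
C3 is sp3: 4 σ bonds, 4 electron-density regions.
C4 is sp3: 4 σ bonds, 4 electron-density regions.
C5 — 3 σ bonds, plus one π bond. Steric number 3, so sp2.
C6 has 3 σ bonds, plus one π bond: steric number 3 → sp2.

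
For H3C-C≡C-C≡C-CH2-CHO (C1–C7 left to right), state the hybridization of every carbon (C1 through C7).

C1 sp3, C2 sp, C3 sp, C4 sp, C5 sp, C6 sp3, C7 sp2

C1 — 4 σ bonds. Steric number 4, so sp3.
C2 is sp: 2 σ bonds, plus two π bonds, 2 electron-density regions.
C3 is sp: 2 σ bonds, plus two π bonds, 2 electron-density regions.
C4 has 2 σ bonds, plus two π bonds: steric number 2 → sp.
C5 (2 σ bonds, plus two π bonds) has steric number 2: sp.
C6 carries 4 σ bonds, giving a steric number of 4, so it is sp3.
C7: 3 σ bonds, plus one π bond — 3 electron domains, sp2.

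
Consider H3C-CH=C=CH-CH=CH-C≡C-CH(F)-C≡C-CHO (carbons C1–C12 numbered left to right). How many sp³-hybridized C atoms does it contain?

2

C1: sp3 ✓
C2: sp2
C3: sp
C4: sp2
C5: sp2
C6: sp2
C7: sp
C8: sp
C9: sp3 ✓
C10: sp
C11: sp
C12: sp2
C1, C9 → 2 sp3 carbons.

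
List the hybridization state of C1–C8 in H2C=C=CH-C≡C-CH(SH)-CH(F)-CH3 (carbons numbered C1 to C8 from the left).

C1 sp2, C2 sp, C3 sp2, C4 sp, C5 sp, C6 sp3, C7 sp3, C8 sp3

C1 carries 3 σ bonds, plus one π bond, giving a steric number of 3, so it is sp2.
C2 carries 2 σ bonds, plus two π bonds, giving a steric number of 2, so it is sp.
C3: 3 σ bonds, plus one π bond — 3 electron domains, sp2.
C4 — 2 σ bonds, plus two π bonds. Steric number 2, so sp.
C5: 2 σ bonds, plus two π bonds; 2 regions of electron density → sp.
C6: 4 σ bonds; 4 regions of electron density → sp3.
C7 (4 σ bonds) has steric number 4: sp3.
C8 (4 σ bonds) has steric number 4: sp3.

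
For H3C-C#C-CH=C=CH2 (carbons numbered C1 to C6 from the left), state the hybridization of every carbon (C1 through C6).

C1 has 4 σ bonds: steric number 4 → sp3.
C2: 2 σ bonds, plus two π bonds — 2 electron domains, sp.
C3 carries 2 σ bonds, plus two π bonds, giving a steric number of 2, so it is sp.
C4: 3 σ bonds, plus one π bond; 3 regions of electron density → sp2.
C5 — 2 σ bonds, plus two π bonds. Steric number 2, so sp.
C6 carries 3 σ bonds, plus one π bond, giving a steric number of 3, so it is sp2.

C1 sp3, C2 sp, C3 sp, C4 sp2, C5 sp, C6 sp2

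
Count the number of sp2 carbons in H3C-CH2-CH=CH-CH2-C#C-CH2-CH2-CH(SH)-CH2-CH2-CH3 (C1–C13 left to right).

2

C1: sp3
C2: sp3
C3: sp2 ✓
C4: sp2 ✓
C5: sp3
C6: sp
C7: sp
C8: sp3
C9: sp3
C10: sp3
C11: sp3
C12: sp3
C13: sp3
C3, C4 → 2 sp2 carbons.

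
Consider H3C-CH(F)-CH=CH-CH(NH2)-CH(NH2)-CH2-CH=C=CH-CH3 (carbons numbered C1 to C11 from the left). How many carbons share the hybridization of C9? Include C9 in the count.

1

C9 is sp (two π bonds).
C1: sp3
C2: sp3
C3: sp2
C4: sp2
C5: sp3
C6: sp3
C7: sp3
C8: sp2
C9: sp ✓
C10: sp2
C11: sp3
1 carbon is sp.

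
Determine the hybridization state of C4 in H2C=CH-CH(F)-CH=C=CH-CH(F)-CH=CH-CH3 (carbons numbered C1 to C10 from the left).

sp²

C4 is sp2: 3 σ bonds, plus one π bond, 3 electron-density regions.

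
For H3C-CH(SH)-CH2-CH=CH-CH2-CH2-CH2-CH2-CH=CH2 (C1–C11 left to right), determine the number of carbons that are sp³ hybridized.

C1: sp3 ✓
C2: sp3 ✓
C3: sp3 ✓
C4: sp2
C5: sp2
C6: sp3 ✓
C7: sp3 ✓
C8: sp3 ✓
C9: sp3 ✓
C10: sp2
C11: sp2
C1, C2, C3, C6, C7, C8, C9 → 7 sp3 carbons.

7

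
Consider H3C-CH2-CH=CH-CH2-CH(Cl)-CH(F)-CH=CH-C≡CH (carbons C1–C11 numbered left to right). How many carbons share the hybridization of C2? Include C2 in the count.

5

C2 is sp3 (only σ bonds).
C1: sp3 ✓
C2: sp3 ✓
C3: sp2
C4: sp2
C5: sp3 ✓
C6: sp3 ✓
C7: sp3 ✓
C8: sp2
C9: sp2
C10: sp
C11: sp
5 carbons are sp3.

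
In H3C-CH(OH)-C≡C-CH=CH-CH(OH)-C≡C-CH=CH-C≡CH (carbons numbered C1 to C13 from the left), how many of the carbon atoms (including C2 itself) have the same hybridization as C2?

3

C2 is sp3 (only σ bonds).
C1: sp3 ✓
C2: sp3 ✓
C3: sp
C4: sp
C5: sp2
C6: sp2
C7: sp3 ✓
C8: sp
C9: sp
C10: sp2
C11: sp2
C12: sp
C13: sp
3 carbons are sp3.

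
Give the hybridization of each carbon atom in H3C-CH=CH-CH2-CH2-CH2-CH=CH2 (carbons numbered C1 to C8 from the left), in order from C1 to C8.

C1 sp3, C2 sp2, C3 sp2, C4 sp3, C5 sp3, C6 sp3, C7 sp2, C8 sp2

C1 carries 4 σ bonds, giving a steric number of 4, so it is sp3.
C2 — 3 σ bonds, plus one π bond. Steric number 3, so sp2.
C3: 3 σ bonds, plus one π bond; 3 regions of electron density → sp2.
C4 carries 4 σ bonds, giving a steric number of 4, so it is sp3.
C5 (4 σ bonds) has steric number 4: sp3.
C6 has 4 σ bonds: steric number 4 → sp3.
C7 — 3 σ bonds, plus one π bond. Steric number 3, so sp2.
C8 carries 3 σ bonds, plus one π bond, giving a steric number of 3, so it is sp2.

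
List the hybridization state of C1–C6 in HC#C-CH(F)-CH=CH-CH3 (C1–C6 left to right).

C1 — 2 σ bonds, plus two π bonds. Steric number 2, so sp.
C2: 2 σ bonds, plus two π bonds; 2 regions of electron density → sp.
C3 — 4 σ bonds. Steric number 4, so sp3.
C4 has 3 σ bonds, plus one π bond: steric number 3 → sp2.
C5 carries 3 σ bonds, plus one π bond, giving a steric number of 3, so it is sp2.
C6: 4 σ bonds — 4 electron domains, sp3.

C1 sp, C2 sp, C3 sp3, C4 sp2, C5 sp2, C6 sp3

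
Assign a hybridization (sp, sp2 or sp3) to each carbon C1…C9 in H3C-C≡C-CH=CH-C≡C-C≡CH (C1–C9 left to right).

C1 sp3, C2 sp, C3 sp, C4 sp2, C5 sp2, C6 sp, C7 sp, C8 sp, C9 sp

C1 carries 4 σ bonds, giving a steric number of 4, so it is sp3.
C2: 2 σ bonds, plus two π bonds — 2 electron domains, sp.
C3: 2 σ bonds, plus two π bonds; 2 regions of electron density → sp.
C4 is sp2: 3 σ bonds, plus one π bond, 3 electron-density regions.
C5 is sp2: 3 σ bonds, plus one π bond, 3 electron-density regions.
C6: 2 σ bonds, plus two π bonds — 2 electron domains, sp.
C7 has 2 σ bonds, plus two π bonds: steric number 2 → sp.
C8 is sp: 2 σ bonds, plus two π bonds, 2 electron-density regions.
C9: 2 σ bonds, plus two π bonds; 2 regions of electron density → sp.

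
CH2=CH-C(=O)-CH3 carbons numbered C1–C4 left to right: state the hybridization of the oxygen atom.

sp^2

The oxygen atom: 1 σ bond and 2 lone pairs, plus one π bond — 3 electron domains, sp2.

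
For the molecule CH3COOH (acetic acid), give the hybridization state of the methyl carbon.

sp³

The methyl carbon has 4 σ bonds: steric number 4 → sp3.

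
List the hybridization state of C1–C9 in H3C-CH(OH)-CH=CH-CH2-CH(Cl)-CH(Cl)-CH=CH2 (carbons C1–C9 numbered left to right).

C1 carries 4 σ bonds, giving a steric number of 4, so it is sp3.
C2 carries 4 σ bonds, giving a steric number of 4, so it is sp3.
C3 (3 σ bonds, plus one π bond) has steric number 3: sp2.
C4 (3 σ bonds, plus one π bond) has steric number 3: sp2.
C5 has 4 σ bonds: steric number 4 → sp3.
C6: 4 σ bonds — 4 electron domains, sp3.
C7 has 4 σ bonds: steric number 4 → sp3.
C8 — 3 σ bonds, plus one π bond. Steric number 3, so sp2.
C9 has 3 σ bonds, plus one π bond: steric number 3 → sp2.

C1 sp3, C2 sp3, C3 sp2, C4 sp2, C5 sp3, C6 sp3, C7 sp3, C8 sp2, C9 sp2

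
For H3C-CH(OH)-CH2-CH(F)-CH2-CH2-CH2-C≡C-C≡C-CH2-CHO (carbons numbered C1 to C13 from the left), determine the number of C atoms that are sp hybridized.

4

C1: sp3
C2: sp3
C3: sp3
C4: sp3
C5: sp3
C6: sp3
C7: sp3
C8: sp ✓
C9: sp ✓
C10: sp ✓
C11: sp ✓
C12: sp3
C13: sp2
C8, C9, C10, C11 → 4 sp carbons.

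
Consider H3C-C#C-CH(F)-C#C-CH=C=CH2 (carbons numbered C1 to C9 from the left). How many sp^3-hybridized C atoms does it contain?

2

C1: sp3 ✓
C2: sp
C3: sp
C4: sp3 ✓
C5: sp
C6: sp
C7: sp2
C8: sp
C9: sp2
C1, C4 → 2 sp3 carbons.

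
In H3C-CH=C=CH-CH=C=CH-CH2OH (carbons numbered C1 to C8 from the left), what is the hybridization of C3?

C3: 2 σ bonds, plus two π bonds; 2 regions of electron density → sp.

sp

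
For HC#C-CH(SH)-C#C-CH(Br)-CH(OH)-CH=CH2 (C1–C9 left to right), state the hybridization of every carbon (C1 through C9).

C1 sp, C2 sp, C3 sp3, C4 sp, C5 sp, C6 sp3, C7 sp3, C8 sp2, C9 sp2

C1 — 2 σ bonds, plus two π bonds. Steric number 2, so sp.
C2 is sp: 2 σ bonds, plus two π bonds, 2 electron-density regions.
C3: 4 σ bonds — 4 electron domains, sp3.
C4: 2 σ bonds, plus two π bonds — 2 electron domains, sp.
C5 has 2 σ bonds, plus two π bonds: steric number 2 → sp.
C6 has 4 σ bonds: steric number 4 → sp3.
C7: 4 σ bonds — 4 electron domains, sp3.
C8 — 3 σ bonds, plus one π bond. Steric number 3, so sp2.
C9 (3 σ bonds, plus one π bond) has steric number 3: sp2.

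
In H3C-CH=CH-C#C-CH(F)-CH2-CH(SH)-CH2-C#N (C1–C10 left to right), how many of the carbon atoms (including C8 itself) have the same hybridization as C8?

C8 is sp3 (only σ bonds).
C1: sp3 ✓
C2: sp2
C3: sp2
C4: sp
C5: sp
C6: sp3 ✓
C7: sp3 ✓
C8: sp3 ✓
C9: sp3 ✓
C10: sp
5 carbons are sp3.

5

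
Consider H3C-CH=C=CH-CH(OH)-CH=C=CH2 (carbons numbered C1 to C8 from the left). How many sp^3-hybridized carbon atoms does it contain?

2

C1: sp3 ✓
C2: sp2
C3: sp
C4: sp2
C5: sp3 ✓
C6: sp2
C7: sp
C8: sp2
C1, C5 → 2 sp3 carbons.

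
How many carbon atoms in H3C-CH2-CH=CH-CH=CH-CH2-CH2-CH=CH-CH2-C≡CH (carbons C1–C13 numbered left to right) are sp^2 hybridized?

6

C1: sp3
C2: sp3
C3: sp2 ✓
C4: sp2 ✓
C5: sp2 ✓
C6: sp2 ✓
C7: sp3
C8: sp3
C9: sp2 ✓
C10: sp2 ✓
C11: sp3
C12: sp
C13: sp
C3, C4, C5, C6, C9, C10 → 6 sp2 carbons.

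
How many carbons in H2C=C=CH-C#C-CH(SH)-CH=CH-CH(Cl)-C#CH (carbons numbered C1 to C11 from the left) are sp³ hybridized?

2

C1: sp2
C2: sp
C3: sp2
C4: sp
C5: sp
C6: sp3 ✓
C7: sp2
C8: sp2
C9: sp3 ✓
C10: sp
C11: sp
C6, C9 → 2 sp3 carbons.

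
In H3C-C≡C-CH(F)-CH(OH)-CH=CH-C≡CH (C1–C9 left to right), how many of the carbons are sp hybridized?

C1: sp3
C2: sp ✓
C3: sp ✓
C4: sp3
C5: sp3
C6: sp2
C7: sp2
C8: sp ✓
C9: sp ✓
C2, C3, C8, C9 → 4 sp carbons.

4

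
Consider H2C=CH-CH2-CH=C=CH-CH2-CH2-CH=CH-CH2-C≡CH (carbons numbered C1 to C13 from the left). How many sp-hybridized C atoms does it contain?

3

C1: sp2
C2: sp2
C3: sp3
C4: sp2
C5: sp ✓
C6: sp2
C7: sp3
C8: sp3
C9: sp2
C10: sp2
C11: sp3
C12: sp ✓
C13: sp ✓
C5, C12, C13 → 3 sp carbons.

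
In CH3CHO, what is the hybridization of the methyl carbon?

sp3

The methyl carbon carries 4 σ bonds, giving a steric number of 4, so it is sp3.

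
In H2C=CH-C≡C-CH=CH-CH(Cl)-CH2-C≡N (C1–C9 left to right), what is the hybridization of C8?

C8 (4 σ bonds) has steric number 4: sp3.

sp^3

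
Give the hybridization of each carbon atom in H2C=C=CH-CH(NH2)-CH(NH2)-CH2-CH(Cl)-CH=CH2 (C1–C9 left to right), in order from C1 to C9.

C1 (3 σ bonds, plus one π bond) has steric number 3: sp2.
C2: 2 σ bonds, plus two π bonds; 2 regions of electron density → sp.
C3: 3 σ bonds, plus one π bond — 3 electron domains, sp2.
C4 has 4 σ bonds: steric number 4 → sp3.
C5 is sp3: 4 σ bonds, 4 electron-density regions.
C6: 4 σ bonds; 4 regions of electron density → sp3.
C7: 4 σ bonds — 4 electron domains, sp3.
C8 has 3 σ bonds, plus one π bond: steric number 3 → sp2.
C9 — 3 σ bonds, plus one π bond. Steric number 3, so sp2.

C1 sp2, C2 sp, C3 sp2, C4 sp3, C5 sp3, C6 sp3, C7 sp3, C8 sp2, C9 sp2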